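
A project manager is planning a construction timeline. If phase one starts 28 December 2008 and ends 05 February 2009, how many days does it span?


Start date: 2008-12-28
End date: 2009-02-05
Dec 2008: +4 days
Jan 2009: +31 days
Feb 2009: +4 days
Total: 39 days

39


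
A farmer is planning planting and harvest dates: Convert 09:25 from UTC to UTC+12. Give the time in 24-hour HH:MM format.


Local time: 09:25 at UTC (offset 0h)
Target zone: UTC+12 (offset 12h)
Difference: 12 - (0) = 12 hours
Calculation: 9 + (12) = 21
Result: 21:25

21:25


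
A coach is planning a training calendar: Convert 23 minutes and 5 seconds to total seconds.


Minutes: 23
Extra seconds: 5
Seconds per minute: 60
Minutes to seconds: 23 x 60 = 1380
Total: 1380 + 5 = 1385

1385


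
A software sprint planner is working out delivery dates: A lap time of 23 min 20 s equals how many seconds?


Minutes: 23
Seconds: 20
Convert minutes to seconds: 23 x 60 = 1380
Add remaining seconds: 1380 + 20 = 1400

1400


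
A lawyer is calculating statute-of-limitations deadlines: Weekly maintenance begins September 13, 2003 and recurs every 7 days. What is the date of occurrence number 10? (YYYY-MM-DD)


First occurrence: 2003-09-13 (occurrence 1)
Each occurrence is 7 days after the previous.
Occurrence 10 is 9 weeks after the first.
9 weeks = 63 days
2003-09-13 + 63 days = 2003-11-15

2003-11-15


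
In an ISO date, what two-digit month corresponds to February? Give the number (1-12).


Calendar month order:
1. January
2. February <--
3. March
February is month number 2

2


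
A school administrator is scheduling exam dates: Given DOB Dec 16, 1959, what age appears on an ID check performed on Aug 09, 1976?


Birth: 1959-12-16
Reference: 1976-08-09
Year difference: 1976 - 1959 = 17
Has birthday (12-16) occurred by 08-09? No
Birthday not yet reached this year -> subtract 1
Age in full years: 16

16


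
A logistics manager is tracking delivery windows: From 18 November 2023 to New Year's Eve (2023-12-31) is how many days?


Start: November 18, 2023
End: December 31, 2023
Days left in November: 12
December: 31
Sum of remaining months: 31
Total: 12 + 31 = 43

43


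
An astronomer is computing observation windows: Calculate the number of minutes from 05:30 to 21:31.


Start time: 05:30 = 330 minutes from midnight
End time: 21:31 = 1291 minutes from midnight
Difference: 1291 - 330 = 961 minutes
That is 16 hours and 1 minutes

961


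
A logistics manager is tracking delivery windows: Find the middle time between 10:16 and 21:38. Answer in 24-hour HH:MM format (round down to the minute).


Start time: 10:16 = 616 minutes from midnight
End time: 21:38 = 1298 minutes from midnight
Sum: 616 + 1298 = 1914
Midpoint: 1914 / 2 = 957 minutes
Convert: 957 / 60 = 15 hours, 57 minutes
Result: 15:57

15:57


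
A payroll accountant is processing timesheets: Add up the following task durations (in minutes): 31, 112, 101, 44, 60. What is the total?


Durations: 31, 112, 101, 44, 60
Running sum: 31
+ 112 = 143
+ 101 = 244
+ 44 = 288
+ 60 = 348
Total duration: 348 minutes
That is 5 hours and 48 minutes

348


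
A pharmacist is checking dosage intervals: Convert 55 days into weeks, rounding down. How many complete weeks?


Total days: 55
Days per week: 7
Division: 55 / 7 = 7 remainder 6
Complete weeks: 7
Remaining days: 6

7


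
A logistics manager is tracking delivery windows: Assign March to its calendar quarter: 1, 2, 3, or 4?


Month: March (month 3)
Q1: January-March (months 1-3)
Q2: April-June (months 4-6)
Q3: July-September (months 7-9)
Q4: October-December (months 10-12)
Month 3 falls in Q1

1


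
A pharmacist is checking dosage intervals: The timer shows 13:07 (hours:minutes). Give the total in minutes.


Hours: 13
Minutes: 7
Convert hours to minutes: 13 x 60 = 780
Add remaining minutes: 780 + 7 = 787

787


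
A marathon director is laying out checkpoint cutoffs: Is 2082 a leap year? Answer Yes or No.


Year: 2082
Divisible by 4? 2082 / 4 = 520.5 -> No
Not divisible by 4, so NOT a leap year

No


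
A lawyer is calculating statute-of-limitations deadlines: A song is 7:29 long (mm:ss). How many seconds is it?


Minutes: 7
Extra seconds: 29
Seconds per minute: 60
Minutes to seconds: 7 x 60 = 420
Total: 420 + 29 = 449

449


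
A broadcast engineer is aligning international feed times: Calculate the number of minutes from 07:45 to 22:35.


Start time: 07:45 = 465 minutes from midnight
End time: 22:35 = 1355 minutes from midnight
Difference: 1355 - 465 = 890 minutes
That is 14 hours and 50 minutes

890


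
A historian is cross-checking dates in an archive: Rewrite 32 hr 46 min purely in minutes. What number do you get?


Hours: 32
Extra minutes: 46
Minutes per hour: 60
Hours to minutes: 32 x 60 = 1920
Total: 1920 + 46 = 1966

1966


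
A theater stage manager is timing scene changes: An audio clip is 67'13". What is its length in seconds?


Minutes: 67
Seconds: 13
Convert minutes to seconds: 67 x 60 = 4020
Add remaining seconds: 4020 + 13 = 4033

4033


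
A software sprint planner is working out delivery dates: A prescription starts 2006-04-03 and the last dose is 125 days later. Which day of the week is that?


Start: 2006-04-03 (Monday)
Step 1 - find target date: add 125 days
  2006-04-03 + 125 days = 2006-08-06
Step 2 - day of week:
  125 mod 7 = 6
  Monday + 6 days -> Sunday
Result: Sunday (2006-08-06)

Sunday


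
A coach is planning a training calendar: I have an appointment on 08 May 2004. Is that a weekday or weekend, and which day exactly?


Date: 2004-05-08
January 1, 2004 is a Thursday
Day of year: 129
Offset from Jan 1: 128 days
128 mod 7 = 2
Result: Saturday

Saturday


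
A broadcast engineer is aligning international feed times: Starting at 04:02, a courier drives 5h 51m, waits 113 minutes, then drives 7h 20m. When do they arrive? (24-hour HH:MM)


Depart: 04:02
Leg 1: +351 min -> 09:53
Layover: +113 min -> 11:46
Leg 2: +440 min -> 19:06
Total travel: 904 minutes = 15h 4m
Arrival: 19:06

19:06


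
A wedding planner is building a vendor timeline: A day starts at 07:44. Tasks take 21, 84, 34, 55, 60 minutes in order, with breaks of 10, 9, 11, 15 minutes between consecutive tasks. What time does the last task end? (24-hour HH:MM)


Start: 07:44 = 464 min from midnight
  after task 1 (21 min): 08:05
  after break (10 min): 08:15
  after task 2 (84 min): 09:39
  after break (9 min): 09:48
  after task 3 (34 min): 10:22
  after break (11 min): 10:33
  after task 4 (55 min): 11:28
  after break (15 min): 11:43
  after task 5 (60 min): 12:43
Total elapsed: 299 minutes
End time: 12:43

12:43


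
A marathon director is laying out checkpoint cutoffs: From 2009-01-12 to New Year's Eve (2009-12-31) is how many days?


Start: January 12, 2009
End: December 31, 2009
Days left in January: 19
February: 28
March: 31
April: 30
May: 31
... plus remaining months
Sum of remaining months: 334
Total: 19 + 334 = 353

353


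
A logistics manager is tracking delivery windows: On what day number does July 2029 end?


Month: July
Year: 2029
July is a 31-day month
Total: 31 days

31


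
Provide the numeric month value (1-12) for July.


Calendar month order:
6. June
7. July <--
8. August
July is month number 7

7


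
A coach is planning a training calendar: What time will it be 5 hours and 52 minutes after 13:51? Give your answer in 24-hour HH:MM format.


Start time: 13:51
Adding: 5 hours 52 minutes
Minutes: 51 + 52 = 103
Minute overflow: 103 >= 60, so carry 1 hour, minutes = 43
Hours: 13 + 5 + 1 = 19
Result: 19:43

19:43


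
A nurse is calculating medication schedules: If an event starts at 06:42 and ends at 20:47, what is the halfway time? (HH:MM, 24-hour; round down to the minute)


Start time: 06:42 = 402 minutes from midnight
End time: 20:47 = 1247 minutes from midnight
Sum: 402 + 1247 = 1649
Midpoint: 1649 / 2 = 824 minutes
Convert: 824 / 60 = 13 hours, 44 minutes
Result: 13:44

13:44


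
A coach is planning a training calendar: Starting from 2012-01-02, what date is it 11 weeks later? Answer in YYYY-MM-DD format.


Start: 2012-01-02
Weeks to add: 11
Convert to days: 11 x 7 = 77 days
Add 77 days to 2012-01-02
Result: 2012-03-19

2012-03-19


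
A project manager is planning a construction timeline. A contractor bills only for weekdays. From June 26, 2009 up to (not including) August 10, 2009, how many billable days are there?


Start: 2009-06-26 (Friday)
End (exclusive): 2009-08-10 (Monday)
Total calendar days: 45
Full weeks: 45 // 7 = 6 -> 30 weekdays
Remaining 3 days starting on Friday:
  Fri(w), Sat(-), Sun(-) -> 1 weekdays
Total business days: 30 + 1 = 31

31


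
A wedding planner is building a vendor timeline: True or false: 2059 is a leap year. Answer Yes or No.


Year: 2059
Divisible by 4? 2059 / 4 = 514.75 -> No
Not divisible by 4, so NOT a leap year

No


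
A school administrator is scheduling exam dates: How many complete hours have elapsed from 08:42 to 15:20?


Start: 08:42
End: 15:20
Hour difference: 15 - 8 = 7 hours
Minute difference: 20 - 42 = -22 minutes
Total minutes: 398
Complete hours: 398 / 60 = 6 (remainder 38)

6


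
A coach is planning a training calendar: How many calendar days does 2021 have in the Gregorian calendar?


Year: 2021
Check leap year rules:
Divisible by 4? No
2021 is not a leap year
Days: 365

365


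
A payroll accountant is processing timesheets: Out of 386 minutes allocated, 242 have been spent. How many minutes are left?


Total budget: 386 minutes
Time used: 242 minutes
Remaining: 386 - 242 = 144 minutes
Percent used: 62.7%
Percent remaining: 37.3%

144


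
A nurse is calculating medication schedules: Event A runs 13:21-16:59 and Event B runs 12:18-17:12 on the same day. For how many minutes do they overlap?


Interval A: [801, 1019] minutes from midnight
Interval B: [738, 1032] minutes from midnight
Overlap start = max(801, 738) = 801
Overlap end = min(1019, 1032) = 1019
Overlap = 1019 - 801 = 218 minutes

218


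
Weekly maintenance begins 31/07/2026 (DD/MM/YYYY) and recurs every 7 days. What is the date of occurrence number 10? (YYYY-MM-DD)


First occurrence: 2026-07-31 (occurrence 1)
Each occurrence is 7 days after the previous.
Occurrence 10 is 9 weeks after the first.
9 weeks = 63 days
2026-07-31 + 63 days = 2026-10-02

2026-10-02


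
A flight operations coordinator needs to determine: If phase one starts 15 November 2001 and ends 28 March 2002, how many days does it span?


Start date: 2001-11-15
End date: 2002-03-28
Nov 2001: +16 days
Dec 2001: +31 days
Jan 2002: +31 days
Feb 2002: +28 days
Mar 2002: +27 days
Total: 133 days

133


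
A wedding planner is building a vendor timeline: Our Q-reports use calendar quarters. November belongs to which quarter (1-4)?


Month: November (month 11)
Q1: January-March (months 1-3)
Q2: April-June (months 4-6)
Q3: July-September (months 7-9)
Q4: October-December (months 10-12)
Month 11 falls in Q4

4


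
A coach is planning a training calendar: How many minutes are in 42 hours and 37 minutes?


Hours: 42
Minutes: 37
Convert hours to minutes: 42 x 60 = 2520
Add remaining minutes: 2520 + 37 = 2557

2557


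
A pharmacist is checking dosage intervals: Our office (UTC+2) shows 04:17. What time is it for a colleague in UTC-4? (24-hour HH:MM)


Local time: 04:17 at UTC+2 (offset 2h)
Target zone: UTC-4 (offset -4h)
Difference: -4 - (2) = -6 hours
Calculation: 4 + (-6) = -2
Wraparound: (-2) mod 24 = 22
Result: 22:17

22:17


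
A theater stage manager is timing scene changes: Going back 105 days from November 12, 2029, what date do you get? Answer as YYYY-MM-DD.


Start: 2029-11-12
Subtracting 105 days
Days already passed in November: 12
After going back through November: 93 more days to subtract
October 2029: 31 days, 62 remaining
September 2029: 30 days, 32 remaining
August 2029: 31 days, 1 remaining
July 2029 has 31 days, need 1
Result: 2029-07-30

2029-07-30


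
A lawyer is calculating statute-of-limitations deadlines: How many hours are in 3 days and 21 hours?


Days: 3
Extra hours: 21
Hours per day: 24
Days to hours: 3 x 24 = 72
Total: 72 + 21 = 93

93


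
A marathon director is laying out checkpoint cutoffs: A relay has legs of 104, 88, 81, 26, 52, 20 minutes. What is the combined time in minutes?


Durations: 104, 88, 81, 26, 52, 20
Running sum: 104
+ 88 = 192
+ 81 = 273
+ 26 = 299
+ 52 = 351
+ 20 = 371
Total duration: 371 minutes
That is 6 hours and 11 minutes

371


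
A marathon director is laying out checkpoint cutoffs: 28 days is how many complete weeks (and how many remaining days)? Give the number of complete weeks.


Total days: 28
Days per week: 7
Division: 28 / 7 = 4 remainder 0
Complete weeks: 4
Remaining days: 0

4


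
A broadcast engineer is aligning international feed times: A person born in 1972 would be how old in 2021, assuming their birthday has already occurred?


Birth year: 1972
Current year: 2021
Age = current year - birth year
Age = 2021 - 1972 = 49

49


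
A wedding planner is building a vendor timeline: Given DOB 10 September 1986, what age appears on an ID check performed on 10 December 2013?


Birth: 1986-09-10
Reference: 2013-12-10
Year difference: 2013 - 1986 = 27
Has birthday (09-10) occurred by 12-10? Yes
Age in full years: 27

27


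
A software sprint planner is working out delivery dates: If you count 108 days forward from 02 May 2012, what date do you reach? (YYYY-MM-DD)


Start: 2012-05-02
Adding 108 days
Days remaining in May: 29
After May: 79 days still to add
June 2012: 30 days, 49 remaining
July 2012: 31 days, 18 remaining
August 2012 has 31 days, need 18
Result: 2012-08-18

2012-08-18


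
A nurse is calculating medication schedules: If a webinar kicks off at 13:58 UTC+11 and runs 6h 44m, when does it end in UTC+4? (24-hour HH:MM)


Start: 13:58 in UTC+11
Step 1 - add duration:
  minutes: 58 + 44 = 102 (carry 1h)
  hours: 13 + 6 + 1 = 20
  end in UTC+11: 20:42
Step 2 - convert UTC+11 -> UTC+4:
  offset difference: 4 - (11) = -7 hours
  20 + (-7) = 13 -> mod 24 = 13
Result: 13:42 in UTC+4

13:42


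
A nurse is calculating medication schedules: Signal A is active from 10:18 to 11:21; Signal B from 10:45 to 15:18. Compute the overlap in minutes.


Interval A: [618, 681] minutes from midnight
Interval B: [645, 918] minutes from midnight
Overlap start = max(618, 645) = 645
Overlap end = min(681, 918) = 681
Overlap = 681 - 645 = 36 minutes

36


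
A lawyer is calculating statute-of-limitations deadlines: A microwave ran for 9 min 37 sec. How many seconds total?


Minutes: 9
Extra seconds: 37
Seconds per minute: 60
Minutes to seconds: 9 x 60 = 540
Total: 540 + 37 = 577

577


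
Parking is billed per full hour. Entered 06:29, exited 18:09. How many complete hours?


Start: 06:29
End: 18:09
Hour difference: 18 - 6 = 12 hours
Minute difference: 9 - 29 = -20 minutes
Total minutes: 700
Complete hours: 700 / 60 = 11 (remainder 40)

11


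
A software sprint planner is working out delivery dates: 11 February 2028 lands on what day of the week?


Date: 2028-02-11
January 1, 2028 is a Saturday
Day of year: 42
Offset from Jan 1: 41 days
41 mod 7 = 6
Result: Friday

Friday


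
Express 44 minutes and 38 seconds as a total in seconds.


Minutes: 44
Seconds: 38
Convert minutes to seconds: 44 x 60 = 2640
Add remaining seconds: 2640 + 38 = 2678

2678


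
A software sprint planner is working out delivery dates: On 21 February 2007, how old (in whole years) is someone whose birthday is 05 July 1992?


Birth: 1992-07-05
Reference: 2007-02-21
Year difference: 2007 - 1992 = 15
Has birthday (07-05) occurred by 02-21? No
Birthday not yet reached this year -> subtract 1
Age in full years: 14

14


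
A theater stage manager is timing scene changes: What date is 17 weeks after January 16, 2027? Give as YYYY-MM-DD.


Start: 2027-01-16
Weeks to add: 17
Convert to days: 17 x 7 = 119 days
Add 119 days to 2027-01-16
Result: 2027-05-15

2027-05-15


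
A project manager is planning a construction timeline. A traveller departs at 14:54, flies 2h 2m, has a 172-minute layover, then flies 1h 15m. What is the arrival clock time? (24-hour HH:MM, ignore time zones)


Depart: 14:54
Leg 1: +122 min -> 16:56
Layover: +172 min -> 19:48
Leg 2: +75 min -> 21:03
Total travel: 369 minutes = 6h 9m
Arrival: 21:03

21:03


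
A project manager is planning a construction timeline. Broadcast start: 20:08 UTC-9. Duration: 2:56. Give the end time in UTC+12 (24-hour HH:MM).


Start: 20:08 in UTC-9
Step 1 - add duration:
  minutes: 8 + 56 = 64 (carry 1h)
  hours: 20 + 2 + 1 = 23
  end in UTC-9: 23:04
Step 2 - convert UTC-9 -> UTC+12:
  offset difference: 12 - (-9) = 21 hours
  23 + (21) = 44 -> mod 24 = 20
Result: 20:04 in UTC+12

20:04


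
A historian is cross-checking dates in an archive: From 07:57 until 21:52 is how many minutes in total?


Start time: 07:57 = 477 minutes from midnight
End time: 21:52 = 1312 minutes from midnight
Difference: 1312 - 477 = 835 minutes
That is 13 hours and 55 minutes

835


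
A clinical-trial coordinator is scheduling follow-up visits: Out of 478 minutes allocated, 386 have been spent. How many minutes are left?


Total budget: 478 minutes
Time used: 386 minutes
Remaining: 478 - 386 = 92 minutes
Percent used: 80.8%
Percent remaining: 19.2%

92


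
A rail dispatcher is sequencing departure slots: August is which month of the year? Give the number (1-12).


Calendar month order:
7. July
8. August <--
9. September
August is month number 8

8


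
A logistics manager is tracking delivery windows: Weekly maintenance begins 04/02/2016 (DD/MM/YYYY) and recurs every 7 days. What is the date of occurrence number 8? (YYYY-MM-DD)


First occurrence: 2016-02-04 (occurrence 1)
Each occurrence is 7 days after the previous.
Occurrence 8 is 7 weeks after the first.
7 weeks = 49 days
2016-02-04 + 49 days = 2016-03-24

2016-03-24


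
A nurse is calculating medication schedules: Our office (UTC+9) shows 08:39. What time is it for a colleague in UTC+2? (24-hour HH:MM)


Local time: 08:39 at UTC+9 (offset 9h)
Target zone: UTC+2 (offset 2h)
Difference: 2 - (9) = -7 hours
Calculation: 8 + (-7) = 1
Result: 01:39

01:39


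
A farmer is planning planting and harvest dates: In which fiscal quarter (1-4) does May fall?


Month: May (month 5)
Q1: January-March (months 1-3)
Q2: April-June (months 4-6)
Q3: July-September (months 7-9)
Q4: October-December (months 10-12)
Month 5 falls in Q2

2


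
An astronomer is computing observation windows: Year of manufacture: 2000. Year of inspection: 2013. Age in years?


Birth year: 2000
Current year: 2013
Age = current year - birth year
Age = 2013 - 2000 = 13

13


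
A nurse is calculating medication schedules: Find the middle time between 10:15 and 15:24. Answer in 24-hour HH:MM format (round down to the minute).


Start time: 10:15 = 615 minutes from midnight
End time: 15:24 = 924 minutes from midnight
Sum: 615 + 924 = 1539
Midpoint: 1539 / 2 = 769 minutes
Convert: 769 / 60 = 12 hours, 49 minutes
Result: 12:49

12:49


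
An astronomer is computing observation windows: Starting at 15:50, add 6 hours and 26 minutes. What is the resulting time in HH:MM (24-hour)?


Start time: 15:50
Adding: 6 hours 26 minutes
Minutes: 50 + 26 = 76
Minute overflow: 76 >= 60, so carry 1 hour, minutes = 16
Hours: 15 + 6 + 1 = 22
Result: 22:16

22:16


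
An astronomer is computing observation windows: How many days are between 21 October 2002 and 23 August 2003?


Start date: 2002-10-21
End date: 2003-08-23
Oct 2002: +11 days
Nov 2002: +30 days
Dec 2002: +31 days
... (8 more months)
Total: 306 days

306


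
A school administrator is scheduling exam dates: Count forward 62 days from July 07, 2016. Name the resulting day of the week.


Start: 2016-07-07 (Thursday)
Step 1 - find target date: add 62 days
  2016-07-07 + 62 days = 2016-09-07
Step 2 - day of week:
  62 mod 7 = 6
  Thursday + 6 days -> Wednesday
Result: Wednesday (2016-09-07)

Wednesday


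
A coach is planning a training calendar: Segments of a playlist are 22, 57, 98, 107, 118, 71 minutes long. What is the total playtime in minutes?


Durations: 22, 57, 98, 107, 118, 71
Running sum: 22
+ 57 = 79
+ 98 = 177
+ 107 = 284
+ 118 = 402
+ 71 = 473
Total duration: 473 minutes
That is 7 hours and 53 minutes

473


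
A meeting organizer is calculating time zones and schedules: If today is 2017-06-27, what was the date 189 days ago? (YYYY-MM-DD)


Start: 2017-06-27
Subtracting 189 days
Days already passed in June: 27
After going back through June: 162 more days to subtract
May 2017: 31 days, 131 remaining
April 2017: 30 days, 101 remaining
March 2017: 31 days, 70 remaining
February 2017: 28 days, 42 remaining
Result: 2016-12-20

2016-12-20


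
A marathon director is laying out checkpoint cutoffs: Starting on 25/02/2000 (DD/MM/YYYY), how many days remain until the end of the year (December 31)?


Start: February 25, 2000
End: December 31, 2000
Days left in February: 4
March: 31
April: 30
May: 31
June: 30
... plus remaining months
Sum of remaining months: 306
Total: 4 + 306 = 310

310


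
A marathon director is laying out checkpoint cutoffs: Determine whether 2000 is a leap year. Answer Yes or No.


Year: 2000
Divisible by 4? 2000 / 4 = 500.0 -> Yes
Divisible by 100? 2000 / 100 = 20.0 -> Yes
Divisible by 400? 2000 / 400 = 5.0 -> Yes
Divisible by 400, so it IS a leap year

Yes


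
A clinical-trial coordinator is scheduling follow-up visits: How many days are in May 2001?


Month: May
Year: 2001
May is a 31-day month
Total: 31 days

31


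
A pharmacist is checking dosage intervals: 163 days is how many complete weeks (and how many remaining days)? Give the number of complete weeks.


Total days: 163
Days per week: 7
Division: 163 / 7 = 23 remainder 2
Complete weeks: 23
Remaining days: 2

23


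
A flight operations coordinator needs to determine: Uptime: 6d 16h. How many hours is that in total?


Days: 6
Extra hours: 16
Hours per day: 24
Days to hours: 6 x 24 = 144
Total: 144 + 16 = 160

160


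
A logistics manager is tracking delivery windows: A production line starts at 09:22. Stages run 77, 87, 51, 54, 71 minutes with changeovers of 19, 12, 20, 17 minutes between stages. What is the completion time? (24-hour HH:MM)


Start: 09:22 = 562 min from midnight
  after task 1 (77 min): 10:39
  after break (19 min): 10:58
  after task 2 (87 min): 12:25
  after break (12 min): 12:37
  after task 3 (51 min): 13:28
  after break (20 min): 13:48
  after task 4 (54 min): 14:42
  after break (17 min): 14:59
  after task 5 (71 min): 16:10
Total elapsed: 408 minutes
End time: 16:10

16:10


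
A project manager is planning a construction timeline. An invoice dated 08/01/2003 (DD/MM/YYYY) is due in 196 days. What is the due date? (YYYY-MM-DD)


Start: 2003-01-08
Adding 196 days
Days remaining in January: 23
After January: 173 days still to add
February 2003: 28 days, 145 remaining
March 2003: 31 days, 114 remaining
April 2003: 30 days, 84 remaining
May 2003: 31 days, 53 remaining
Result: 2003-07-23

2003-07-23


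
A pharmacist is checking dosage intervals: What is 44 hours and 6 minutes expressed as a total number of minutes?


Hours: 44
Minutes: 6
Convert hours to minutes: 44 x 60 = 2640
Add remaining minutes: 2640 + 6 = 2646

2646


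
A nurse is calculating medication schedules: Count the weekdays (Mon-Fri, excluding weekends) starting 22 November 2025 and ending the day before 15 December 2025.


Start: 2025-11-22 (Saturday)
End (exclusive): 2025-12-15 (Monday)
Total calendar days: 23
Full weeks: 23 // 7 = 3 -> 15 weekdays
Remaining 2 days starting on Saturday:
  Sat(-), Sun(-) -> 0 weekdays
Total business days: 15 + 0 = 15

15


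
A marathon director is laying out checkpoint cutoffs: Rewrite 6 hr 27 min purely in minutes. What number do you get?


Hours: 6
Extra minutes: 27
Minutes per hour: 60
Hours to minutes: 6 x 60 = 360
Total: 360 + 27 = 387

387


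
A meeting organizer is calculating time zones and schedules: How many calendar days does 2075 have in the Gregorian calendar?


Year: 2075
Check leap year rules:
Divisible by 4? No
2075 is not a leap year
Days: 365

365


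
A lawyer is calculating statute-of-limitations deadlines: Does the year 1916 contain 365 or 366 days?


Year: 1916
Check leap year rules:
Divisible by 4? Yes
Divisible by 100? No
1916 is a leap year
Days: 366

366


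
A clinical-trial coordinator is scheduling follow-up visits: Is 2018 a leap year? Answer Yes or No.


Year: 2018
Divisible by 4? 2018 / 4 = 504.5 -> No
Not divisible by 4, so NOT a leap year

No


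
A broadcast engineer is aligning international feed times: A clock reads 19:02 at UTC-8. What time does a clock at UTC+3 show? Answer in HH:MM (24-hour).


Local time: 19:02 at UTC-8 (offset -8h)
Target zone: UTC+3 (offset 3h)
Difference: 3 - (-8) = 11 hours
Calculation: 19 + (11) = 30
Wraparound: (30) mod 24 = 6
Result: 06:02

06:02


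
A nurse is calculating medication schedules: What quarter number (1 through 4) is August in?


Month: August (month 8)
Q1: January-March (months 1-3)
Q2: April-June (months 4-6)
Q3: July-September (months 7-9)
Q4: October-December (months 10-12)
Month 8 falls in Q3

3


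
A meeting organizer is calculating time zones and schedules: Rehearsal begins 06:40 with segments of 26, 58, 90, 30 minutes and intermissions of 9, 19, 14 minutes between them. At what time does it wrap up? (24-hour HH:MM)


Start: 06:40 = 400 min from midnight
  after task 1 (26 min): 07:06
  after break (9 min): 07:15
  after task 2 (58 min): 08:13
  after break (19 min): 08:32
  after task 3 (90 min): 10:02
  after break (14 min): 10:16
  after task 4 (30 min): 10:46
Total elapsed: 246 minutes
End time: 10:46

10:46


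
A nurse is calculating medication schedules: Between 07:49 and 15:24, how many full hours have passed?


Start: 07:49
End: 15:24
Hour difference: 15 - 7 = 8 hours
Minute difference: 24 - 49 = -25 minutes
Total minutes: 455
Complete hours: 455 / 60 = 7 (remainder 35)

7


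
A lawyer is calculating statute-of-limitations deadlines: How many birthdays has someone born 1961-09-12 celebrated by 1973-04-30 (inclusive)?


Birth: 1961-09-12
Reference: 1973-04-30
Year difference: 1973 - 1961 = 12
Has birthday (09-12) occurred by 04-30? No
Birthday not yet reached this year -> subtract 1
Age in full years: 11

11


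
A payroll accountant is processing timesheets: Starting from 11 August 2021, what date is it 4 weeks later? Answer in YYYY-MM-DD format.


Start: 2021-08-11
Weeks to add: 4
Convert to days: 4 x 7 = 28 days
Add 28 days to 2021-08-11
Result: 2021-09-08

2021-09-08


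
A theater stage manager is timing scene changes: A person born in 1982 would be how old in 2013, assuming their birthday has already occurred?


Birth year: 1982
Current year: 2013
Age = current year - birth year
Age = 2013 - 1982 = 31

31


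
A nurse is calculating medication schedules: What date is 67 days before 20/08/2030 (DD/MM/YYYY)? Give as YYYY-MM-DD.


Start: 2030-08-20
Subtracting 67 days
Days already passed in August: 20
After going back through August: 47 more days to subtract
July 2030: 31 days, 16 remaining
June 2030 has 30 days, need 16
Result: 2030-06-14

2030-06-14


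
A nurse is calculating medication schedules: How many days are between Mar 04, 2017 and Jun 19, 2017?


Start date: 2017-03-04
End date: 2017-06-19
Mar 2017: +28 days
Apr 2017: +30 days
May 2017: +31 days
Jun 2017: +18 days
Total: 107 days

107


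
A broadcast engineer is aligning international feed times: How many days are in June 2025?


Month: June
Year: 2025
June is a 30-day month
Total: 30 days

30


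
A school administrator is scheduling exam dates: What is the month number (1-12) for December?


Calendar month order:
11. November
12. December <--
December is month number 12

12


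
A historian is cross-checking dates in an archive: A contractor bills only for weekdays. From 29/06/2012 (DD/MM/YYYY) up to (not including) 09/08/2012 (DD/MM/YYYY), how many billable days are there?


Start: 2012-06-29 (Friday)
End (exclusive): 2012-08-09 (Thursday)
Total calendar days: 41
Full weeks: 41 // 7 = 5 -> 25 weekdays
Remaining 6 days starting on Friday:
  Fri(w), Sat(-), Sun(-), Mon(w), Tue(w), Wed(w) -> 4 weekdays
Total business days: 25 + 4 = 29

29


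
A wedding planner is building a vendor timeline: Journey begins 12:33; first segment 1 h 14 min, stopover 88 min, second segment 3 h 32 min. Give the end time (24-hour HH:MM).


Depart: 12:33
Leg 1: +74 min -> 13:47
Layover: +88 min -> 15:15
Leg 2: +212 min -> 18:47
Total travel: 374 minutes = 6h 14m
Arrival: 18:47

18:47


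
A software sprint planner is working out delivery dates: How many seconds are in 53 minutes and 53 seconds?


Minutes: 53
Extra seconds: 53
Seconds per minute: 60
Minutes to seconds: 53 x 60 = 3180
Total: 3180 + 53 = 3233

3233


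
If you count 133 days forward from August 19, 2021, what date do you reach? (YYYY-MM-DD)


Start: 2021-08-19
Adding 133 days
Days remaining in August: 12
After August: 121 days still to add
September 2021: 30 days, 91 remaining
October 2021: 31 days, 60 remaining
November 2021: 30 days, 30 remaining
December 2021 has 31 days, need 30
Result: 2021-12-30

2021-12-30


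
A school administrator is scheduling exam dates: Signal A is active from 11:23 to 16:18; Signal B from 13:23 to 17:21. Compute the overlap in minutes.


Interval A: [683, 978] minutes from midnight
Interval B: [803, 1041] minutes from midnight
Overlap start = max(683, 803) = 803
Overlap end = min(978, 1041) = 978
Overlap = 978 - 803 = 175 minutes

175


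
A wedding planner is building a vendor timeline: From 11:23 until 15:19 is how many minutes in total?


Start time: 11:23 = 683 minutes from midnight
End time: 15:19 = 919 minutes from midnight
Difference: 919 - 683 = 236 minutes
That is 3 hours and 56 minutes

236


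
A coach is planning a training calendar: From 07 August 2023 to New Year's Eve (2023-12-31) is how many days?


Start: August 07, 2023
End: December 31, 2023
Days left in August: 24
September: 30
October: 31
November: 30
December: 31
Sum of remaining months: 122
Total: 24 + 122 = 146

146


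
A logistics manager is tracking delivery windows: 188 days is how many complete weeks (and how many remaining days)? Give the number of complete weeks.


Total days: 188
Days per week: 7
Division: 188 / 7 = 26 remainder 6
Complete weeks: 26
Remaining days: 6

26


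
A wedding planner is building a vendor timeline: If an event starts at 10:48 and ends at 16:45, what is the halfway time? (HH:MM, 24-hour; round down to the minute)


Start time: 10:48 = 648 minutes from midnight
End time: 16:45 = 1005 minutes from midnight
Sum: 648 + 1005 = 1653
Midpoint: 1653 / 2 = 826 minutes
Convert: 826 / 60 = 13 hours, 46 minutes
Result: 13:46

13:46


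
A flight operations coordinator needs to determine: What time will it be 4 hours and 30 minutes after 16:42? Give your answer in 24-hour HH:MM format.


Start time: 16:42
Adding: 4 hours 30 minutes
Minutes: 42 + 30 = 72
Minute overflow: 72 >= 60, so carry 1 hour, minutes = 12
Hours: 16 + 4 + 1 = 21
Result: 21:12

21:12


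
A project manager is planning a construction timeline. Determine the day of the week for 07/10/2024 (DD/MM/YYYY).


Date: 2024-10-07
January 1, 2024 is a Monday
Day of year: 281
Offset from Jan 1: 280 days
280 mod 7 = 0
Result: Monday

Monday


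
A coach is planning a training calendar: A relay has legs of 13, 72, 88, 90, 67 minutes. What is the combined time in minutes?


Durations: 13, 72, 88, 90, 67
Running sum: 13
+ 72 = 85
+ 88 = 173
+ 90 = 263
+ 67 = 330
Total duration: 330 minutes
That is 5 hours and 30 minutes

330


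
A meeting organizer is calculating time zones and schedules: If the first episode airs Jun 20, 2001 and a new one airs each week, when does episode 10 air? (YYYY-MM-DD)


First occurrence: 2001-06-20 (occurrence 1)
Each occurrence is 7 days after the previous.
Occurrence 10 is 9 weeks after the first.
9 weeks = 63 days
2001-06-20 + 63 days = 2001-08-22

2001-08-22


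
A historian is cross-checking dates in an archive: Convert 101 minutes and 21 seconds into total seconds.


Minutes: 101
Seconds: 21
Convert minutes to seconds: 101 x 60 = 6060
Add remaining seconds: 6060 + 21 = 6081

6081


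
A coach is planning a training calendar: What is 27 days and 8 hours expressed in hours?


Days: 27
Extra hours: 8
Hours per day: 24
Days to hours: 27 x 24 = 648
Total: 648 + 8 = 656

656


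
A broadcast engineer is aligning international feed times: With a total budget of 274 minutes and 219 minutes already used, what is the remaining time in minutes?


Total budget: 274 minutes
Time used: 219 minutes
Remaining: 274 - 219 = 55 minutes
Percent used: 79.9%
Percent remaining: 20.1%

55


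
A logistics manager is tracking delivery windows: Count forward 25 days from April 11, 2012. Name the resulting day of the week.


Start: 2012-04-11 (Wednesday)
Step 1 - find target date: add 25 days
  2012-04-11 + 25 days = 2012-05-06
Step 2 - day of week:
  25 mod 7 = 4
  Wednesday + 4 days -> Sunday
Result: Sunday (2012-05-06)

Sunday


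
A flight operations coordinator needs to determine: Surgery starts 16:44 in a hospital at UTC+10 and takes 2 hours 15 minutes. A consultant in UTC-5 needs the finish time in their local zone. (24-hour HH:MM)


Start: 16:44 in UTC+10
Step 1 - add duration:
  minutes: 44 + 15 = 59
  hours: 16 + 2 + 0 = 18
  end in UTC+10: 18:59
Step 2 - convert UTC+10 -> UTC-5:
  offset difference: -5 - (10) = -15 hours
  18 + (-15) = 3 -> mod 24 = 3
Result: 03:59 in UTC-5

03:59


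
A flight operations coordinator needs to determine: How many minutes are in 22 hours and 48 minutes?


Hours: 22
Extra minutes: 48
Minutes per hour: 60
Hours to minutes: 22 x 60 = 1320
Total: 1320 + 48 = 1368

1368


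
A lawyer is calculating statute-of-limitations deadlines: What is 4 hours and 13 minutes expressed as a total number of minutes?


Hours: 4
Minutes: 13
Convert hours to minutes: 4 x 60 = 240
Add remaining minutes: 240 + 13 = 253

253


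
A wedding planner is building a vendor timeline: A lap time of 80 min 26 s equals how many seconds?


Minutes: 80
Seconds: 26
Convert minutes to seconds: 80 x 60 = 4800
Add remaining seconds: 4800 + 26 = 4826

4826


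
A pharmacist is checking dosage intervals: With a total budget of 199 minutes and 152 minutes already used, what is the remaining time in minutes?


Total budget: 199 minutes
Time used: 152 minutes
Remaining: 199 - 152 = 47 minutes
Percent used: 76.4%
Percent remaining: 23.6%

47


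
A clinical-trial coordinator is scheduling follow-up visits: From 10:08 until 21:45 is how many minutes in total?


Start time: 10:08 = 608 minutes from midnight
End time: 21:45 = 1305 minutes from midnight
Difference: 1305 - 608 = 697 minutes
That is 11 hours and 37 minutes

697


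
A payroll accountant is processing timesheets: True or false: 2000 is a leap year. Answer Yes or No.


Year: 2000
Divisible by 4? 2000 / 4 = 500.0 -> Yes
Divisible by 100? 2000 / 100 = 20.0 -> Yes
Divisible by 400? 2000 / 400 = 5.0 -> Yes
Divisible by 400, so it IS a leap year

Yes


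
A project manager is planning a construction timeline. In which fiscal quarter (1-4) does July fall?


Month: July (month 7)
Q1: January-March (months 1-3)
Q2: April-June (months 4-6)
Q3: July-September (months 7-9)
Q4: October-December (months 10-12)
Month 7 falls in Q3

3


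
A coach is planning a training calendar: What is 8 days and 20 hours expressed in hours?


Days: 8
Extra hours: 20
Hours per day: 24
Days to hours: 8 x 24 = 192
Total: 192 + 20 = 212

212


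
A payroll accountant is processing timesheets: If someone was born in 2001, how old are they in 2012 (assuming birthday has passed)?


Birth year: 2001
Current year: 2012
Age = current year - birth year
Age = 2012 - 2001 = 11

11


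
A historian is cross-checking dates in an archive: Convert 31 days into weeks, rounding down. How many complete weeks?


Total days: 31
Days per week: 7
Division: 31 / 7 = 4 remainder 3
Complete weeks: 4
Remaining days: 3

4


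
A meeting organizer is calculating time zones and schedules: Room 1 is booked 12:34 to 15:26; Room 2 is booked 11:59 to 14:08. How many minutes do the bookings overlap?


Interval A: [754, 926] minutes from midnight
Interval B: [719, 848] minutes from midnight
Overlap start = max(754, 719) = 754
Overlap end = min(926, 848) = 848
Overlap = 848 - 754 = 94 minutes

94


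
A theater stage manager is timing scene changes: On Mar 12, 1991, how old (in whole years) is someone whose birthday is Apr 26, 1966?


Birth: 1966-04-26
Reference: 1991-03-12
Year difference: 1991 - 1966 = 25
Has birthday (04-26) occurred by 03-12? No
Birthday not yet reached this year -> subtract 1
Age in full years: 24

24


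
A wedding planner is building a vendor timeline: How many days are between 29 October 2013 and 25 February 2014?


Start date: 2013-10-29
End date: 2014-02-25
Oct 2013: +3 days
Nov 2013: +30 days
Dec 2013: +31 days
Jan 2014: +31 days
Feb 2014: +24 days
Total: 119 days

119


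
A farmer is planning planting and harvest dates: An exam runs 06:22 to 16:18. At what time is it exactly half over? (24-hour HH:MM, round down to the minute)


Start time: 06:22 = 382 minutes from midnight
End time: 16:18 = 978 minutes from midnight
Sum: 382 + 978 = 1360
Midpoint: 1360 / 2 = 680 minutes
Convert: 680 / 60 = 11 hours, 20 minutes
Result: 11:20

11:20


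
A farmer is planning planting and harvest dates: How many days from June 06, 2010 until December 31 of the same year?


Start: June 06, 2010
End: December 31, 2010
Days left in June: 24
July: 31
August: 31
September: 30
October: 31
... plus remaining months
Sum of remaining months: 184
Total: 24 + 184 = 208

208


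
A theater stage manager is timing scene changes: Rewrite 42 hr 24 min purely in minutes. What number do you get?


Hours: 42
Extra minutes: 24
Minutes per hour: 60
Hours to minutes: 42 x 60 = 2520
Total: 2520 + 24 = 2544

2544


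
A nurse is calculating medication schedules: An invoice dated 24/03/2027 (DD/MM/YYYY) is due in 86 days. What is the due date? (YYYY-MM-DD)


Start: 2027-03-24
Adding 86 days
Days remaining in March: 7
After March: 79 days still to add
April 2027: 30 days, 49 remaining
May 2027: 31 days, 18 remaining
June 2027 has 30 days, need 18
Result: 2027-06-18

2027-06-18


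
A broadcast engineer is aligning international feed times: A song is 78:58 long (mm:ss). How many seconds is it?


Minutes: 78
Extra seconds: 58
Seconds per minute: 60
Minutes to seconds: 78 x 60 = 4680
Total: 4680 + 58 = 4738

4738


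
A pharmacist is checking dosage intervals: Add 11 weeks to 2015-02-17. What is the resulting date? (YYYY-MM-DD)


Start: 2015-02-17
Weeks to add: 11
Convert to days: 11 x 7 = 77 days
Add 77 days to 2015-02-17
Result: 2015-05-05

2015-05-05


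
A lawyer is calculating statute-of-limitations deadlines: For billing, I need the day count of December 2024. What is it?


Month: December
Year: 2024
December is a 31-day month
Total: 31 days

31


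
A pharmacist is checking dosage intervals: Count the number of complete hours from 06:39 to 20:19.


Start: 06:39
End: 20:19
Hour difference: 20 - 6 = 14 hours
Minute difference: 19 - 39 = -20 minutes
Total minutes: 820
Complete hours: 820 / 60 = 13 (remainder 40)

13


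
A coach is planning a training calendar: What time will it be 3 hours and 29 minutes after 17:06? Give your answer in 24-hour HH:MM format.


Start time: 17:06
Adding: 3 hours 29 minutes
Minutes: 6 + 29 = 35
Hours: 17 + 3 + 0 = 20
Result: 20:35

20:35
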